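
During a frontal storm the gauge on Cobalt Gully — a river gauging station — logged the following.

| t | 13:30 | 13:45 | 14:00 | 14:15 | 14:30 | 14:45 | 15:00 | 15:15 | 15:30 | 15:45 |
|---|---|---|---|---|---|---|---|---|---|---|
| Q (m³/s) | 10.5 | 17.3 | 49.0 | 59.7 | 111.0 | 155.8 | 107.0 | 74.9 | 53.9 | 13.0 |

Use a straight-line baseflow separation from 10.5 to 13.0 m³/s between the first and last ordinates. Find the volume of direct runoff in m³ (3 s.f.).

V ≈ 4.81 × 10^5 m³

Direct-runoff ordinates (Q − Q_b): 0.00, 6.52, 37.94, 48.37, 99.39, 143.91, 94.83, 62.46, 41.18, 0.00 m³/s.
ΣQ_DR = 534.6 m³/s.
With Δt = 0.25 h = 900 s, V = ΣQ_DR · Δt = 534.6 × 900 = 4.81 × 10^5 m³.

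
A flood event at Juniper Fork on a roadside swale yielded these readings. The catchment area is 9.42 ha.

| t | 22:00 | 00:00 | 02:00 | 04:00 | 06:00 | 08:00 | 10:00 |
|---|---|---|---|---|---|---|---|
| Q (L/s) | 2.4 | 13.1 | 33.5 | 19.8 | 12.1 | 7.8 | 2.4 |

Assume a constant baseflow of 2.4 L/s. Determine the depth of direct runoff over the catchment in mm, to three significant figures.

Direct runoff: 0.0, 10.7, 31.1, 17.4, 9.7, 5.4, 0.0 L/s; ΣQ_DR = 74.30 L/s.
V = ΣQ_DR · Δt = 74.30 × 7200 s = 5.350 × 10^5 L.
Over A = 9.42 ha, depth = V / A = 5.68 mm.

d ≈ 5.68 mm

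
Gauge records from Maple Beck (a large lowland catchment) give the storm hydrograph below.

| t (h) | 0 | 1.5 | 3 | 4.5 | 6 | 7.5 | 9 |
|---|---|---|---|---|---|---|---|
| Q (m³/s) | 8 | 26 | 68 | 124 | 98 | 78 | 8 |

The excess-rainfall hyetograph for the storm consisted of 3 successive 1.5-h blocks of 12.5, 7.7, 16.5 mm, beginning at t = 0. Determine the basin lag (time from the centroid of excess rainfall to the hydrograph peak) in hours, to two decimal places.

Centroid of excess rainfall: t_c = Σ P_i·t̄_i / ΣP_i = 2.4135 h (block centres at 0.75, 2.25, 3.75 h).
Hydrograph peak occurs at t = 4.5 h, so basin lag t_L = 4.5 − 2.4135 = 2.09 h.

t_L ≈ 2.09 h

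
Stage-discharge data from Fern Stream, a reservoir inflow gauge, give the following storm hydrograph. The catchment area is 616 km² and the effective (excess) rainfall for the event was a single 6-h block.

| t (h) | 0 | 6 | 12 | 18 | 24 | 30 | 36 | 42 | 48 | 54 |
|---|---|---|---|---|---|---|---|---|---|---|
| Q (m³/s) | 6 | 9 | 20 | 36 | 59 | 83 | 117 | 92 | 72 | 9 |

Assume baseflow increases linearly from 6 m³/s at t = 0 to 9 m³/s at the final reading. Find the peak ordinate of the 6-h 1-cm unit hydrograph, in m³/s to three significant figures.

U_p ≈ 72.6 m³/s

Direct runoff: 0.00, 2.67, 13.33, 29.00, 51.67, 75.33, 109.00, 83.67, 63.33, 0.00 m³/s; ΣQ_DR = 428.0 m³/s, peak = 109.00 m³/s.
Runoff depth d = ΣQ_DR·Δt / A = 428.0 × 21600 / (616 km²) = 15.01 mm.
The 1-cm UH is the DRH scaled by (10 mm)/d, so U_p = 109.00 × 10/15.01 = 72.6 m³/s.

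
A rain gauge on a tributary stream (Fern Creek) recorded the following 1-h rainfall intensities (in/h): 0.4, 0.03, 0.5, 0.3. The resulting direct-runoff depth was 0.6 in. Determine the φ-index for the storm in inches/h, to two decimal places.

φ ≈ 0.20 in/h

Only the 3 blocks with intensity above φ contribute runoff: 0.4, 0.5, 0.3 in/h.
Σ(I−φ)·Δt = d  ⇒  (0.4+0.5+0.3 − 3φ)·1 = 0.6
φ = (1.200 − 0.6/1) / 3 = 0.20 in/h.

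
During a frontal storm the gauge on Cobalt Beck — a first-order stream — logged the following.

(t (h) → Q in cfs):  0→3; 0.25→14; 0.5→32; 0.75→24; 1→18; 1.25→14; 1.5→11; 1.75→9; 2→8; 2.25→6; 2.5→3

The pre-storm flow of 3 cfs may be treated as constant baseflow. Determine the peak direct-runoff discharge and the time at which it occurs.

Q_p = 29.0 cfs at t = 0.5 h

Subtracting baseflow gives direct-runoff ordinates: 0.0, 11.0, 29.0, 21.0, 15.0, 11.0, 8.0, 6.0, 5.0, 3.0, 0.0 cfs.
The maximum is 29.0 cfs, occurring at the reading for t = 0.5 h.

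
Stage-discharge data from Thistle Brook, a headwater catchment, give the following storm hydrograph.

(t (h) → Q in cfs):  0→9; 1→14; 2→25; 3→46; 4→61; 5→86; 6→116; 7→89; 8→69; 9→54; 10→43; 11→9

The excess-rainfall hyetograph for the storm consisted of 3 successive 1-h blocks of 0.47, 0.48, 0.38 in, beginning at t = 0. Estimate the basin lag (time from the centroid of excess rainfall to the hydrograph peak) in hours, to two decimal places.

t_L ≈ 4.57 h

Centroid of excess rainfall: t_c = Σ P_i·t̄_i / ΣP_i = 1.4323 h (block centres at 0.5, 1.5, 2.5 h).
Hydrograph peak occurs at t = 6 h, so basin lag t_L = 6 − 1.4323 = 4.57 h.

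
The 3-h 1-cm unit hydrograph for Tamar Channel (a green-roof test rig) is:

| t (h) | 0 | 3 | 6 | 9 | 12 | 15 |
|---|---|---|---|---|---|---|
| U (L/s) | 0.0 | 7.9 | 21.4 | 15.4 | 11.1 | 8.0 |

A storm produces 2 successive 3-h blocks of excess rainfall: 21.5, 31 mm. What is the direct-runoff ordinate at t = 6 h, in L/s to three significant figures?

By discrete convolution, Q_j = Σ (P_i / 10 mm) · U_{j−i}.
At t = 6 h (j=2): Q = (21.5/10)·21.4 + (31/10)·7.9 = 70.5 L/s.

Q ≈ 70.5 L/s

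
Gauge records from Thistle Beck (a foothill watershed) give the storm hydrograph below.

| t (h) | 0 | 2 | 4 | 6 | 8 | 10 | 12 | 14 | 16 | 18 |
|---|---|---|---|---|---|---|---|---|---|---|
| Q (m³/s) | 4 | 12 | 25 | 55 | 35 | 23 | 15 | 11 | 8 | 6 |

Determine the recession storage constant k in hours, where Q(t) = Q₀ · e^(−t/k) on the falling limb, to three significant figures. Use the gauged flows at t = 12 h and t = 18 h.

On the falling limb, Q drops from 15 to 6 m³/s between t = 12 h and t = 18 h (Δt = 6 h).
k = −Δt / ln(Q₂/Q₁) = −6 / ln(6/15) = 6.55 h.

k ≈ 6.55 h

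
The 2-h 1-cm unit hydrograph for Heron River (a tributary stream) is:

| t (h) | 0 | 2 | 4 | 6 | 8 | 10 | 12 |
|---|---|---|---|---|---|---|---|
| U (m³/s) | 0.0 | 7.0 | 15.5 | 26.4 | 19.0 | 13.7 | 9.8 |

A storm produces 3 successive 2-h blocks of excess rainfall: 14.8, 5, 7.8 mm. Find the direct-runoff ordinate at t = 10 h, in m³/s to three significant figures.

By discrete convolution, Q_j = Σ (P_i / 10 mm) · U_{j−i}.
At t = 10 h (j=5): Q = (14.8/10)·13.7 + (5/10)·19.0 + (7.8/10)·26.4 = 50.4 m³/s.

Q ≈ 50.4 m³/s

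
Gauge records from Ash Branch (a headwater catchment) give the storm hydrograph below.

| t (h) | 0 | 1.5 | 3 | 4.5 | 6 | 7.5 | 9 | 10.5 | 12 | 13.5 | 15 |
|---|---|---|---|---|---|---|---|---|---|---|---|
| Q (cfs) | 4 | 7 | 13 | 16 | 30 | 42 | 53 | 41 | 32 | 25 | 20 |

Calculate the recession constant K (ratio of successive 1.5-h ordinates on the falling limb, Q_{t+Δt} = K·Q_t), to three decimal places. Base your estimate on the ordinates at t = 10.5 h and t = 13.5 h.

Using the recession-limb readings at t = 10.5 h and t = 13.5 h: Q falls from 41 to 25 cfs over 2 intervals.
K = (Q₂/Q₁)^(1/2) = (25/41)^(1/2) = 0.781.

K ≈ 0.781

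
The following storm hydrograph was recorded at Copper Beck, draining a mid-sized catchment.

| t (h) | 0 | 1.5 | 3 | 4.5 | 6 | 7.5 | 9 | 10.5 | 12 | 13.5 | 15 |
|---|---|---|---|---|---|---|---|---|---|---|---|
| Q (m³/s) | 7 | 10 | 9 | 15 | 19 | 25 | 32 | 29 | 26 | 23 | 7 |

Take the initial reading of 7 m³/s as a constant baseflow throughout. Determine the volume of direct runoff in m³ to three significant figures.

Direct-runoff ordinates (Q − Q_b): 0.0, 3.0, 2.0, 8.0, 12.0, 18.0, 25.0, 22.0, 19.0, 16.0, 0.0 m³/s.
ΣQ_DR = 125.0 m³/s.
With Δt = 1.5 h = 5400 s, V = ΣQ_DR · Δt = 125.0 × 5400 = 6.75 × 10^5 m³.

V ≈ 6.75 × 10^5 m³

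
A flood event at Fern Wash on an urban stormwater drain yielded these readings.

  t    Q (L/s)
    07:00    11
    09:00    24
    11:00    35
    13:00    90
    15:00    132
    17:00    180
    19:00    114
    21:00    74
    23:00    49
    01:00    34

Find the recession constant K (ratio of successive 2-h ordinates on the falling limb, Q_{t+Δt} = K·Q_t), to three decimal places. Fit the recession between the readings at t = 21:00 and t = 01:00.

K ≈ 0.678

Using the recession-limb readings at t = 21:00 and t = 01:00: Q falls from 74 to 34 L/s over 2 intervals.
K = (Q₂/Q₁)^(1/2) = (34/74)^(1/2) = 0.678.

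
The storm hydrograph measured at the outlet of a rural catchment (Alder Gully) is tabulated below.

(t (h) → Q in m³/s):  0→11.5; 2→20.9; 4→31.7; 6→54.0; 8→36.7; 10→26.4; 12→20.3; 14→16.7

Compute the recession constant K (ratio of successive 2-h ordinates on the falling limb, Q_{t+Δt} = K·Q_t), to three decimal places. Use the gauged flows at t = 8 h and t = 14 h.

Using the recession-limb readings at t = 8 h and t = 14 h: Q falls from 36.7 to 16.7 m³/s over 3 intervals.
K = (Q₂/Q₁)^(1/3) = (16.7/36.7)^(1/3) = 0.769.

K ≈ 0.769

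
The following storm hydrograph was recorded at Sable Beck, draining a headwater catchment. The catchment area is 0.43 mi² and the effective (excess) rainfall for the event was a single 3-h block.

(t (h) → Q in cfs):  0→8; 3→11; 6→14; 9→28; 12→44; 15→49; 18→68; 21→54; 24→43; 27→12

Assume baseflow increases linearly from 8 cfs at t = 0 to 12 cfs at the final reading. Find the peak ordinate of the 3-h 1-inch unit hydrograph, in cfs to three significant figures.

Direct runoff: 0.00, 2.56, 5.11, 18.67, 34.22, 38.78, 57.33, 42.89, 31.44, 0.00 cfs; ΣQ_DR = 231.0 cfs, peak = 57.33 cfs.
Runoff depth d = ΣQ_DR·Δt / A = 231.0 × 10800 / (0.43 mi²) = 2.497 in.
The 1-inch UH is the DRH scaled by (1 in)/d, so U_p = 57.33 × 1/2.497 = 23.0 cfs.

U_p ≈ 23.0 cfs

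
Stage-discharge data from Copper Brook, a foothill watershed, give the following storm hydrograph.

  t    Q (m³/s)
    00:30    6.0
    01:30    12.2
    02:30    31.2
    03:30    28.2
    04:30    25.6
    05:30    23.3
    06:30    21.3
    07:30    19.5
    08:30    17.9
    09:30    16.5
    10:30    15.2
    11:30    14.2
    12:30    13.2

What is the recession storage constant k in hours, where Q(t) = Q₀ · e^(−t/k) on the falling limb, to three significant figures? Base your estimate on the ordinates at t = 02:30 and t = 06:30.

k ≈ 10.5 h

On the falling limb, Q drops from 31.2 to 21.3 m³/s between t = 02:30 and t = 06:30 (Δt = 4 h).
k = −Δt / ln(Q₂/Q₁) = −4 / ln(21.3/31.2) = 10.5 h.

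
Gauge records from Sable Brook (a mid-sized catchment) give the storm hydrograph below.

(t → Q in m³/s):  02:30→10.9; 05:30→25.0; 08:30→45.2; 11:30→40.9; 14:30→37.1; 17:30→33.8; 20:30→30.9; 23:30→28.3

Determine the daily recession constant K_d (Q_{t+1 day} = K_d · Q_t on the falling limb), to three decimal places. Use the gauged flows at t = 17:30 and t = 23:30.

Between t = 17:30 and t = 23:30 the flow falls from 33.8 to 28.3 m³/s over 2×3 h = 6 h.
Per-interval ratio K = (28.3/33.8)^(1/2) = 0.9150; K_d = K^(24/3) = 0.491.

K_d ≈ 0.491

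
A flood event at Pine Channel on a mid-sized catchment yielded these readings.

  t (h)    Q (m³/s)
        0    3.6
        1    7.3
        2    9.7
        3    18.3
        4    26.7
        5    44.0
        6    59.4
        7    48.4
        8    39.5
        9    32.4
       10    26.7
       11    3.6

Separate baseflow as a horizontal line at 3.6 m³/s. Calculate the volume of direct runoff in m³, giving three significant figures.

Direct-runoff ordinates (Q − Q_b): 0.0, 3.7, 6.1, 14.7, 23.1, 40.4, 55.8, 44.8, 35.9, 28.8, 23.1, 0.0 m³/s.
ΣQ_DR = 276.4 m³/s.
With Δt = 1 h = 3600 s, V = ΣQ_DR · Δt = 276.4 × 3600 = 9.95 × 10^5 m³.

V ≈ 9.95 × 10^5 m³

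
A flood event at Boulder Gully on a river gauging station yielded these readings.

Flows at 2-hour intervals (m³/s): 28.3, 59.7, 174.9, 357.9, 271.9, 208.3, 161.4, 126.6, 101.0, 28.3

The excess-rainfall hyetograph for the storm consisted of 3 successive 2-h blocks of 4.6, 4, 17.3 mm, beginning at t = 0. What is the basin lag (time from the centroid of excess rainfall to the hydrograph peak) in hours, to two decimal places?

Centroid of excess rainfall: t_c = Σ P_i·t̄_i / ΣP_i = 3.9807 h (block centres at 1, 3, 5 h).
Hydrograph peak occurs at t = 6 h, so basin lag t_L = 6 − 3.9807 = 2.02 h.

t_L ≈ 2.02 h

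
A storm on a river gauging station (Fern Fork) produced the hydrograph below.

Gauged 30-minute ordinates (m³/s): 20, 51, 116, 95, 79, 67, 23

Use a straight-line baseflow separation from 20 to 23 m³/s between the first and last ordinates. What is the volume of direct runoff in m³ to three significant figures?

V ≈ 5.41 × 10^5 m³

Direct-runoff ordinates (Q − Q_b): 0.00, 30.50, 95.00, 73.50, 57.00, 44.50, 0.00 m³/s.
ΣQ_DR = 300.5 m³/s.
With Δt = 0.5 h = 1800 s, V = ΣQ_DR · Δt = 300.5 × 1800 = 5.41 × 10^5 m³.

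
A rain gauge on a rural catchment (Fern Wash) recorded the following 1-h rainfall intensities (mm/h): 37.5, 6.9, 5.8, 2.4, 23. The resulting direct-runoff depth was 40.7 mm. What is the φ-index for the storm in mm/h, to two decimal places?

φ ≈ 9.90 mm/h

Only the 2 blocks with intensity above φ contribute runoff: 37.5, 23 mm/h.
Σ(I−φ)·Δt = d  ⇒  (37.5+23 − 2φ)·1 = 40.7
φ = (60.50 − 40.7/1) / 2 = 9.90 mm/h.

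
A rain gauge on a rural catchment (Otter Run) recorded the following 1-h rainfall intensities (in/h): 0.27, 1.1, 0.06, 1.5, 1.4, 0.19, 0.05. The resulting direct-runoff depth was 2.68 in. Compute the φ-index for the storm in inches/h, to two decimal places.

φ ≈ 0.44 in/h

Only the 3 blocks with intensity above φ contribute runoff: 1.1, 1.5, 1.4 in/h.
Σ(I−φ)·Δt = d  ⇒  (1.1+1.5+1.4 − 3φ)·1 = 2.68
φ = (4.000 − 2.68/1) / 3 = 0.44 in/h.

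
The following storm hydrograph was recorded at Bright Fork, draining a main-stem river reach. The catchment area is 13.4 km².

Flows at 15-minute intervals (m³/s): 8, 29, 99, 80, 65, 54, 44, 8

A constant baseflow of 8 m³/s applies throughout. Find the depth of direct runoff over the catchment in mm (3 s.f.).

Direct runoff: 0.0, 21.0, 91.0, 72.0, 57.0, 46.0, 36.0, 0.0 m³/s; ΣQ_DR = 323.0 m³/s.
V = ΣQ_DR · Δt = 323.0 × 900 s = 2.907 × 10^5 m³.
Over A = 13.4 km², depth = V / A = 21.7 mm.

d ≈ 21.7 mm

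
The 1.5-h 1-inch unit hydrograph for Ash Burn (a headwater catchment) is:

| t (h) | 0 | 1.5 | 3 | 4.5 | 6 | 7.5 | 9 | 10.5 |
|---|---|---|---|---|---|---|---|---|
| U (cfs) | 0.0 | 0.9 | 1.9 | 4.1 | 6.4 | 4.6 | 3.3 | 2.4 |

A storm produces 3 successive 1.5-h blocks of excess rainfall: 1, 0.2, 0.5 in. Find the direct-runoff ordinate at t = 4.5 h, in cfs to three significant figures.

By discrete convolution, Q_j = Σ (P_i / 1 in) · U_{j−i}.
At t = 4.5 h (j=3): Q = (1/1)·4.1 + (0.2/1)·1.9 + (0.5/1)·0.9 = 4.93 cfs.

Q ≈ 4.93 cfs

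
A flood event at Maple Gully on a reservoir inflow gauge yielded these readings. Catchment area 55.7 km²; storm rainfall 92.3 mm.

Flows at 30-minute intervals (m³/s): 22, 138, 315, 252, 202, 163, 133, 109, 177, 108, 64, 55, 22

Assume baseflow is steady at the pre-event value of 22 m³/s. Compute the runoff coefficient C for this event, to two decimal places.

ΣQ_DR = 1474 m³/s; V = ΣQ_DR·Δt = 2.653 × 10^6 m³.
Runoff depth d = V / A = 47.63 mm.
C = d / P = 47.63 / 92.3 = 0.52.

C ≈ 0.52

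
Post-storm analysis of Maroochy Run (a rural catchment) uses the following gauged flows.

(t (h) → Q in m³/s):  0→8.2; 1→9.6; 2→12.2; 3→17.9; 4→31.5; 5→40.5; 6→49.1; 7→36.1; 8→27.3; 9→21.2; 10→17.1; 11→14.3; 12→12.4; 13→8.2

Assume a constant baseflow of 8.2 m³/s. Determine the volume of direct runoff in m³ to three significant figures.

V ≈ 6.87 × 10^5 m³

Direct-runoff ordinates (Q − Q_b): 0.0, 1.4, 4.0, 9.7, 23.3, 32.3, 40.9, 27.9, 19.1, 13.0, 8.9, 6.1, 4.2, 0.0 m³/s.
ΣQ_DR = 190.8 m³/s.
With Δt = 1 h = 3600 s, V = ΣQ_DR · Δt = 190.8 × 3600 = 6.87 × 10^5 m³.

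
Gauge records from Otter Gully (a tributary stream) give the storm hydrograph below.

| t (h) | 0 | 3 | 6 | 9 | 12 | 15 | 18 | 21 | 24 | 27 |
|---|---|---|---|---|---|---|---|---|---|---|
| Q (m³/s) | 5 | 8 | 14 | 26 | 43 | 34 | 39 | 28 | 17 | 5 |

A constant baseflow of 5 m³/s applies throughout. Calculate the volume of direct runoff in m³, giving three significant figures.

Direct-runoff ordinates (Q − Q_b): 0.0, 3.0, 9.0, 21.0, 38.0, 29.0, 34.0, 23.0, 12.0, 0.0 m³/s.
ΣQ_DR = 169.0 m³/s.
With Δt = 3 h = 10800 s, V = ΣQ_DR · Δt = 169.0 × 10800 = 1.83 × 10^6 m³.

V ≈ 1.83 × 10^6 m³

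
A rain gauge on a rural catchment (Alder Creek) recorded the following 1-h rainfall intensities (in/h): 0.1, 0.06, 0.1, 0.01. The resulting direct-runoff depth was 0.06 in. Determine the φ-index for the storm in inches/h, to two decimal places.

Only the 2 blocks with intensity above φ contribute runoff: 0.1, 0.1 in/h.
Σ(I−φ)·Δt = d  ⇒  (0.1+0.1 − 2φ)·1 = 0.06
φ = (0.2000 − 0.06/1) / 2 = 0.07 in/h.

φ ≈ 0.07 in/h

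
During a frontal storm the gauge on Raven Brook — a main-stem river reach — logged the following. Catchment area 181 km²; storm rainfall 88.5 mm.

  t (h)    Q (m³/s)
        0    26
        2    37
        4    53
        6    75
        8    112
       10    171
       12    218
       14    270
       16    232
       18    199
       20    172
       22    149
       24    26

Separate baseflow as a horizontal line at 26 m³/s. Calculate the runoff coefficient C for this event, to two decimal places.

ΣQ_DR = 1402 m³/s; V = ΣQ_DR·Δt = 1.009 × 10^7 m³.
Runoff depth d = V / A = 55.77 mm.
C = d / P = 55.77 / 88.5 = 0.63.

C ≈ 0.63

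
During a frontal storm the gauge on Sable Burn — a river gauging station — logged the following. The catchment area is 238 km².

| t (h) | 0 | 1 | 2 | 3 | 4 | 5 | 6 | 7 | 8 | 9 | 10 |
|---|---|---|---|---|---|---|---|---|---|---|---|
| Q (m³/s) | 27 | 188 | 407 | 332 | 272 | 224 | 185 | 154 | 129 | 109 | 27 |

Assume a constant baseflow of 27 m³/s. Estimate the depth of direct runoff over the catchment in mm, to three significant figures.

Direct runoff: 0.0, 161.0, 380.0, 305.0, 245.0, 197.0, 158.0, 127.0, 102.0, 82.0, 0.0 m³/s; ΣQ_DR = 1757 m³/s.
V = ΣQ_DR · Δt = 1757 × 3600 s = 6.325 × 10^6 m³.
Over A = 238 km², depth = V / A = 26.6 mm.

d ≈ 26.6 mm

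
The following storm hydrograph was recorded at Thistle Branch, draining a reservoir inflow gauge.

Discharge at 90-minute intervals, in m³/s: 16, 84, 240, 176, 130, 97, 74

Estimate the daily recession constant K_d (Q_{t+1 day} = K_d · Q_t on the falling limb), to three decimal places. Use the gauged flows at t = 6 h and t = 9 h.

K_d ≈ 0.011

Between t = 6 h and t = 9 h the flow falls from 130 to 74 m³/s over 2×1.5 h = 3 h.
Per-interval ratio K = (74/130)^(1/2) = 0.7545; K_d = K^(24/1.5) = 0.011.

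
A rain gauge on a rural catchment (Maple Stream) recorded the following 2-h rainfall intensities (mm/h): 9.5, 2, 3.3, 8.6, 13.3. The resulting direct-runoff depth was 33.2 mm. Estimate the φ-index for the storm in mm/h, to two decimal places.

Only the 3 blocks with intensity above φ contribute runoff: 9.5, 8.6, 13.3 mm/h.
Σ(I−φ)·Δt = d  ⇒  (9.5+8.6+13.3 − 3φ)·2 = 33.2
φ = (31.40 − 33.2/2) / 3 = 4.93 mm/h.

φ ≈ 4.93 mm/h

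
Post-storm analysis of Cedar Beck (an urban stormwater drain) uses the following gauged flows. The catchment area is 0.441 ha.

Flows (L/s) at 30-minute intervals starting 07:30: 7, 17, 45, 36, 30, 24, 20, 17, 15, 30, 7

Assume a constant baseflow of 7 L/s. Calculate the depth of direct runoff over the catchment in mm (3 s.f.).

Direct runoff: 0.0, 10.0, 38.0, 29.0, 23.0, 17.0, 13.0, 10.0, 8.0, 23.0, 0.0 L/s; ΣQ_DR = 171.0 L/s.
V = ΣQ_DR · Δt = 171.0 × 1800 s = 3.078 × 10^5 L.
Over A = 0.441 ha, depth = V / A = 69.8 mm.

d ≈ 69.8 mm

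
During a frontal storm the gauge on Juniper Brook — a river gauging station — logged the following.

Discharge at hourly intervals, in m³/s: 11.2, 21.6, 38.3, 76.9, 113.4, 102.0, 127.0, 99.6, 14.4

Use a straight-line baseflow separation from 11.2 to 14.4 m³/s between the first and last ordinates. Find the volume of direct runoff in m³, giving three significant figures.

Direct-runoff ordinates (Q − Q_b): 0.00, 10.00, 26.30, 64.50, 100.60, 88.80, 113.40, 85.60, 0.00 m³/s.
ΣQ_DR = 489.2 m³/s.
With Δt = 1 h = 3600 s, V = ΣQ_DR · Δt = 489.2 × 3600 = 1.76 × 10^6 m³.

V ≈ 1.76 × 10^6 m³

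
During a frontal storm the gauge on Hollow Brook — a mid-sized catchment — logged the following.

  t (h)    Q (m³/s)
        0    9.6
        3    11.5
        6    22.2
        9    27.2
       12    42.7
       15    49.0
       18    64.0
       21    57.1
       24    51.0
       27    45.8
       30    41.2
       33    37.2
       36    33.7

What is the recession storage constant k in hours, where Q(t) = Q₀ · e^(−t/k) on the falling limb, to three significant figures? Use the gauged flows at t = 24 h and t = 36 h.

k ≈ 29.0 h

On the falling limb, Q drops from 51.0 to 33.7 m³/s between t = 24 h and t = 36 h (Δt = 12 h).
k = −Δt / ln(Q₂/Q₁) = −12 / ln(33.7/51.0) = 29.0 h.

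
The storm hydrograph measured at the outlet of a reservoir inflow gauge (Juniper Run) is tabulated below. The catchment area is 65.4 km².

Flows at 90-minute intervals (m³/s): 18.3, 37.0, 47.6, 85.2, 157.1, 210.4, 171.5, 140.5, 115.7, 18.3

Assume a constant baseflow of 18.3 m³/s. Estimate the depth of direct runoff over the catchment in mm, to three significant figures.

Direct runoff: 0.0, 18.7, 29.3, 66.9, 138.8, 192.1, 153.2, 122.2, 97.4, 0.0 m³/s; ΣQ_DR = 818.6 m³/s.
V = ΣQ_DR · Δt = 818.6 × 5400 s = 4.420 × 10^6 m³.
Over A = 65.4 km², depth = V / A = 67.6 mm.

d ≈ 67.6 mm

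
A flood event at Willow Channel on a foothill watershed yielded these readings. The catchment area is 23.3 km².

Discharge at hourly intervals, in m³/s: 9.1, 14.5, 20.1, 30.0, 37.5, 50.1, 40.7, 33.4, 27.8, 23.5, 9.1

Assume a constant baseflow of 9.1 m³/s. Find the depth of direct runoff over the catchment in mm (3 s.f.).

Direct runoff: 0.0, 5.4, 11.0, 20.9, 28.4, 41.0, 31.6, 24.3, 18.7, 14.4, 0.0 m³/s; ΣQ_DR = 195.7 m³/s.
V = ΣQ_DR · Δt = 195.7 × 3600 s = 7.045 × 10^5 m³.
Over A = 23.3 km², depth = V / A = 30.2 mm.

d ≈ 30.2 mm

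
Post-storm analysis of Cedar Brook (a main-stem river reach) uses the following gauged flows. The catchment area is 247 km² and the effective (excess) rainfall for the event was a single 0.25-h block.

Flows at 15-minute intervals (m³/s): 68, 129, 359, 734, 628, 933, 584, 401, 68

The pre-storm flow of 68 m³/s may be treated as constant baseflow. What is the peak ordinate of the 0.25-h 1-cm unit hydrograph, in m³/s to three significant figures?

Direct runoff: 0.0, 61.0, 291.0, 666.0, 560.0, 865.0, 516.0, 333.0, 0.0 m³/s; ΣQ_DR = 3292 m³/s, peak = 865.0 m³/s.
Runoff depth d = ΣQ_DR·Δt / A = 3292 × 900 / (247 km²) = 12.00 mm.
The 1-cm UH is the DRH scaled by (10 mm)/d, so U_p = 865.0 × 10/12.00 = 721 m³/s.

U_p ≈ 721 m³/s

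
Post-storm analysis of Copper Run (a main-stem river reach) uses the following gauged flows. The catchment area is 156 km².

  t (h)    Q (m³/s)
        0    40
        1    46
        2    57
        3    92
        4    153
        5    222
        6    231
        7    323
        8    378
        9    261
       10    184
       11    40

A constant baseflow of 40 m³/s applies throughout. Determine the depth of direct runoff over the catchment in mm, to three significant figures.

d ≈ 35.7 mm

Direct runoff: 0.0, 6.0, 17.0, 52.0, 113.0, 182.0, 191.0, 283.0, 338.0, 221.0, 144.0, 0.0 m³/s; ΣQ_DR = 1547 m³/s.
V = ΣQ_DR · Δt = 1547 × 3600 s = 5.569 × 10^6 m³.
Over A = 156 km², depth = V / A = 35.7 mm.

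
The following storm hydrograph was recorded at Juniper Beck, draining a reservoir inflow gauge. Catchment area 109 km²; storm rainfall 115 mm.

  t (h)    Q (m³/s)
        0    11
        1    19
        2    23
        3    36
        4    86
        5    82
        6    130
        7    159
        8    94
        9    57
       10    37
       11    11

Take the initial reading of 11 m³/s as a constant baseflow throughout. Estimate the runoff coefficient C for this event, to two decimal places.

ΣQ_DR = 613.0 m³/s; V = ΣQ_DR·Δt = 2.207 × 10^6 m³.
Runoff depth d = V / A = 20.25 mm.
C = d / P = 20.25 / 115 = 0.18.

C ≈ 0.18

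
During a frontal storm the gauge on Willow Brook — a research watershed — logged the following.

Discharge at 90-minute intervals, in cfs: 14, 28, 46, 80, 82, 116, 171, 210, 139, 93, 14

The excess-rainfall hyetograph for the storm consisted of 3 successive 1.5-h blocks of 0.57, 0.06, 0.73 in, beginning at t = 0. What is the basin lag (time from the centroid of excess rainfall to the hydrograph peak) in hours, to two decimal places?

t_L ≈ 8.07 h

Centroid of excess rainfall: t_c = Σ P_i·t̄_i / ΣP_i = 2.4265 h (block centres at 0.75, 2.25, 3.75 h).
Hydrograph peak occurs at t = 10.5 h, so basin lag t_L = 10.5 − 2.4265 = 8.07 h.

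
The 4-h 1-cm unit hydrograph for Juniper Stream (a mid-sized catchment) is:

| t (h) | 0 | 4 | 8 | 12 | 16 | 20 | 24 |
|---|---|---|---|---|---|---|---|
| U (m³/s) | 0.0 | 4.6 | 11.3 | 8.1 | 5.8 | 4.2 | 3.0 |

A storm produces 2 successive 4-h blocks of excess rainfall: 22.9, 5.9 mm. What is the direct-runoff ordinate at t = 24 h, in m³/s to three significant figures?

By discrete convolution, Q_j = Σ (P_i / 10 mm) · U_{j−i}.
At t = 24 h (j=6): Q = (22.9/10)·3.0 + (5.9/10)·4.2 = 9.35 m³/s.

Q ≈ 9.35 m³/s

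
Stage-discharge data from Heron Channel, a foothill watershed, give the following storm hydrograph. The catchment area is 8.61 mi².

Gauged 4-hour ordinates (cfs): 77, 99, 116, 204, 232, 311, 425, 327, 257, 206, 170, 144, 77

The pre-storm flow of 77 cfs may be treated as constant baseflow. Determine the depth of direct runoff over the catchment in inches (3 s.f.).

Direct runoff: 0.0, 22.0, 39.0, 127.0, 155.0, 234.0, 348.0, 250.0, 180.0, 129.0, 93.0, 67.0, 0.0 cfs; ΣQ_DR = 1644 cfs.
V = ΣQ_DR · Δt = 1644 × 14400 s = 2.367 × 10^7 ft³.
Over A = 8.61 mi², depth = V / A = 1.18 in.

d ≈ 1.18 in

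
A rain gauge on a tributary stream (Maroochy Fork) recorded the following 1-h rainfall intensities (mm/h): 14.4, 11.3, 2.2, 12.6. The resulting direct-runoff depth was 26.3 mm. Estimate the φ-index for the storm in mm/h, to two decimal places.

Only the 3 blocks with intensity above φ contribute runoff: 14.4, 11.3, 12.6 mm/h.
Σ(I−φ)·Δt = d  ⇒  (14.4+11.3+12.6 − 3φ)·1 = 26.3
φ = (38.30 − 26.3/1) / 3 = 4.00 mm/h.

φ ≈ 4.00 mm/h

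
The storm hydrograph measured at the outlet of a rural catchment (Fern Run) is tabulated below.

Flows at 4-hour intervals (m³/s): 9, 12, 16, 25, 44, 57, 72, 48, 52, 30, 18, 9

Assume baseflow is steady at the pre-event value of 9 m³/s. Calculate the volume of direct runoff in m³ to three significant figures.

V ≈ 4.09 × 10^6 m³

Direct-runoff ordinates (Q − Q_b): 0.0, 3.0, 7.0, 16.0, 35.0, 48.0, 63.0, 39.0, 43.0, 21.0, 9.0, 0.0 m³/s.
ΣQ_DR = 284.0 m³/s.
With Δt = 4 h = 14400 s, V = ΣQ_DR · Δt = 284.0 × 14400 = 4.09 × 10^6 m³.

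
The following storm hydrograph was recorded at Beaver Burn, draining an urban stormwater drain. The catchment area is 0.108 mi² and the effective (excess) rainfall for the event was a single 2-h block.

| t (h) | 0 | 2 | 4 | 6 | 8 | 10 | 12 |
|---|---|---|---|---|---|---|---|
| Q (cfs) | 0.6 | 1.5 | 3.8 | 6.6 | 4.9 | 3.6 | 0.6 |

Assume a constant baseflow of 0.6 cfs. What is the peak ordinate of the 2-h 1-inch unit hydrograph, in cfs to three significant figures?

U_p ≈ 12.0 cfs

Direct runoff: 0.0, 0.9, 3.2, 6.0, 4.3, 3.0, 0.0 cfs; ΣQ_DR = 17.40 cfs, peak = 6.0 cfs.
Runoff depth d = ΣQ_DR·Δt / A = 17.40 × 7200 / (0.108 mi²) = 0.4993 in.
The 1-inch UH is the DRH scaled by (1 in)/d, so U_p = 6.0 × 1/0.4993 = 12.0 cfs.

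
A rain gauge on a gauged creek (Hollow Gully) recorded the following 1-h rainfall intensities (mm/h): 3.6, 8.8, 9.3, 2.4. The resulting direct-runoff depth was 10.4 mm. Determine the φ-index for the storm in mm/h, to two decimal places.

Only the 2 blocks with intensity above φ contribute runoff: 8.8, 9.3 mm/h.
Σ(I−φ)·Δt = d  ⇒  (8.8+9.3 − 2φ)·1 = 10.4
φ = (18.10 − 10.4/1) / 2 = 3.85 mm/h.

φ ≈ 3.85 mm/h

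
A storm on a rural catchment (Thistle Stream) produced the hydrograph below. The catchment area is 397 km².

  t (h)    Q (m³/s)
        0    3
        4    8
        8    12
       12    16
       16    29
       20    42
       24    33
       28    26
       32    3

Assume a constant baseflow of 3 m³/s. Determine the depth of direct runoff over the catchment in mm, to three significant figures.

Direct runoff: 0.0, 5.0, 9.0, 13.0, 26.0, 39.0, 30.0, 23.0, 0.0 m³/s; ΣQ_DR = 145.0 m³/s.
V = ΣQ_DR · Δt = 145.0 × 14400 s = 2.088 × 10^6 m³.
Over A = 397 km², depth = V / A = 5.26 mm.

d ≈ 5.26 mm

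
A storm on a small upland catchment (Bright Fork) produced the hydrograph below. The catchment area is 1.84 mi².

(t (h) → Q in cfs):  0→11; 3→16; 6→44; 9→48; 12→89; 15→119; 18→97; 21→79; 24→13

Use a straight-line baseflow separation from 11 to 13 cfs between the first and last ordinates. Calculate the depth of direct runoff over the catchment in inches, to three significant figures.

d ≈ 1.03 in

Direct runoff: 0.00, 4.75, 32.50, 36.25, 77.00, 106.75, 84.50, 66.25, 0.00 cfs; ΣQ_DR = 408.0 cfs.
V = ΣQ_DR · Δt = 408.0 × 10800 s = 4.406 × 10^6 ft³.
Over A = 1.84 mi², depth = V / A = 1.03 in.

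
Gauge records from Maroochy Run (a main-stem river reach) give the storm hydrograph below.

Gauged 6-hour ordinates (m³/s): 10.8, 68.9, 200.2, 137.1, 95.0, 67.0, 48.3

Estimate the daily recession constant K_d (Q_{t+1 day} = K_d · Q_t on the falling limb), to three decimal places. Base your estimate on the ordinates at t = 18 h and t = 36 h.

K_d ≈ 0.249

Between t = 18 h and t = 36 h the flow falls from 137.1 to 48.3 m³/s over 3×6 h = 18 h.
Per-interval ratio K = (48.3/137.1)^(1/3) = 0.7063; K_d = K^(24/6) = 0.249.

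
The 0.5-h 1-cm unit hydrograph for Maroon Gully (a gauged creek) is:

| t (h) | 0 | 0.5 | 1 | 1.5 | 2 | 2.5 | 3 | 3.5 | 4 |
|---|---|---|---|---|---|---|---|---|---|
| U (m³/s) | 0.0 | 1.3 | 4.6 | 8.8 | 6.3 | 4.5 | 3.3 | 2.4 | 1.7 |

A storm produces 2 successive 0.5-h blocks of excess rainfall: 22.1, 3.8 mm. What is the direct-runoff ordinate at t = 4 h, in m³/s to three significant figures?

By discrete convolution, Q_j = Σ (P_i / 10 mm) · U_{j−i}.
At t = 4 h (j=8): Q = (22.1/10)·1.7 + (3.8/10)·2.4 = 4.67 m³/s.

Q ≈ 4.67 m³/s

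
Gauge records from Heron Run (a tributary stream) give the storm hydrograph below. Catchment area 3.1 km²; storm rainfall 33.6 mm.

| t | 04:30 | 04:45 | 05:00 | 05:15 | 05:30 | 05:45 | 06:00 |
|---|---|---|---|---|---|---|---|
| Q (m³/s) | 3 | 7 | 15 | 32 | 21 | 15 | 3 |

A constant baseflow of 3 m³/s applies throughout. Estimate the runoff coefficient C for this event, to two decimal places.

C ≈ 0.65

ΣQ_DR = 75.00 m³/s; V = ΣQ_DR·Δt = 67500 m³.
Runoff depth d = V / A = 21.77 mm.
C = d / P = 21.77 / 33.6 = 0.65.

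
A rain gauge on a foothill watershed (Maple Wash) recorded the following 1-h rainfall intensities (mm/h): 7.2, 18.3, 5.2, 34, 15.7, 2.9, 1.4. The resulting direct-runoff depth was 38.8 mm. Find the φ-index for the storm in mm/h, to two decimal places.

φ ≈ 9.73 mm/h

Only the 3 blocks with intensity above φ contribute runoff: 18.3, 34, 15.7 mm/h.
Σ(I−φ)·Δt = d  ⇒  (18.3+34+15.7 − 3φ)·1 = 38.8
φ = (68.00 − 38.8/1) / 3 = 9.73 mm/h.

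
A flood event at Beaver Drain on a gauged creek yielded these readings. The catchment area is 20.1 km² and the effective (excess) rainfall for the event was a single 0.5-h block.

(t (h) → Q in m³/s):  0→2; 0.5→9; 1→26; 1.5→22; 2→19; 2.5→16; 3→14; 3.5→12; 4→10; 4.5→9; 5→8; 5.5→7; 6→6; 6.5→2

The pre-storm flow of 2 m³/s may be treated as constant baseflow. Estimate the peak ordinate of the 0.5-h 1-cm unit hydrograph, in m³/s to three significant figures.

Direct runoff: 0.0, 7.0, 24.0, 20.0, 17.0, 14.0, 12.0, 10.0, 8.0, 7.0, 6.0, 5.0, 4.0, 0.0 m³/s; ΣQ_DR = 134.0 m³/s, peak = 24.0 m³/s.
Runoff depth d = ΣQ_DR·Δt / A = 134.0 × 1800 / (20.1 km²) = 12.00 mm.
The 1-cm UH is the DRH scaled by (10 mm)/d, so U_p = 24.0 × 10/12.00 = 20.0 m³/s.

U_p ≈ 20.0 m³/s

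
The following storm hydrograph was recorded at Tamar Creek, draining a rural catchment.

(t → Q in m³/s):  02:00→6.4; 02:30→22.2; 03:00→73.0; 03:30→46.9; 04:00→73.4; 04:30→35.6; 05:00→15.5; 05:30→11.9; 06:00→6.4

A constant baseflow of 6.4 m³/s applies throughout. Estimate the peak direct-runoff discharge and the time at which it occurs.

Subtracting baseflow gives direct-runoff ordinates: 0.0, 15.8, 66.6, 40.5, 67.0, 29.2, 9.1, 5.5, 0.0 m³/s.
The maximum is 67.0 m³/s, occurring at the reading for t = 04:00.

Q_p = 67.0 m³/s at t = 04:00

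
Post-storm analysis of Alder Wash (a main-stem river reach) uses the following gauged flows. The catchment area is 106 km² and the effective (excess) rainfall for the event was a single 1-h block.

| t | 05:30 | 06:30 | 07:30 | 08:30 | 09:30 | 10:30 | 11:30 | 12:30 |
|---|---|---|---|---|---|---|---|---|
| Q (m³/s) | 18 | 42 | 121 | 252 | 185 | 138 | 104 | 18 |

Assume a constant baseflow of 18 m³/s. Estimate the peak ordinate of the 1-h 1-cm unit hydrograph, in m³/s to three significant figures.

Direct runoff: 0.0, 24.0, 103.0, 234.0, 167.0, 120.0, 86.0, 0.0 m³/s; ΣQ_DR = 734.0 m³/s, peak = 234.0 m³/s.
Runoff depth d = ΣQ_DR·Δt / A = 734.0 × 3600 / (106 km²) = 24.93 mm.
The 1-cm UH is the DRH scaled by (10 mm)/d, so U_p = 234.0 × 10/24.93 = 93.9 m³/s.

U_p ≈ 93.9 m³/s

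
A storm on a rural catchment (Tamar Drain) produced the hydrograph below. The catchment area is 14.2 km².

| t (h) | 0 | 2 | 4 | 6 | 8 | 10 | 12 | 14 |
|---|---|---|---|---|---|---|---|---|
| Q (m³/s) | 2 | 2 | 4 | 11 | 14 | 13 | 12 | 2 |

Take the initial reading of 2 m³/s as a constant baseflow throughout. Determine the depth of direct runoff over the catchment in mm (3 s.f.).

d ≈ 22.3 mm

Direct runoff: 0.0, 0.0, 2.0, 9.0, 12.0, 11.0, 10.0, 0.0 m³/s; ΣQ_DR = 44.00 m³/s.
V = ΣQ_DR · Δt = 44.00 × 7200 s = 3.168 × 10^5 m³.
Over A = 14.2 km², depth = V / A = 22.3 mm.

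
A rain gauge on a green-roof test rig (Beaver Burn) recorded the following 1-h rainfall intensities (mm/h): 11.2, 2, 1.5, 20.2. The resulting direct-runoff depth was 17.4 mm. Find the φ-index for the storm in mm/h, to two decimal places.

φ ≈ 7.00 mm/h

Only the 2 blocks with intensity above φ contribute runoff: 11.2, 20.2 mm/h.
Σ(I−φ)·Δt = d  ⇒  (11.2+20.2 − 2φ)·1 = 17.4
φ = (31.40 − 17.4/1) / 2 = 7.00 mm/h.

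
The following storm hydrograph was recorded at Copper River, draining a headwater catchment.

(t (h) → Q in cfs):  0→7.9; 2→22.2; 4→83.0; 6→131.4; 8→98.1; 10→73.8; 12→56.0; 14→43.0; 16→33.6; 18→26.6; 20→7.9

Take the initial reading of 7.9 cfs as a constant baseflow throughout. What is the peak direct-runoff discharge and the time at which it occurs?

Q_p = 123.5 cfs at t = 6 h

Subtracting baseflow gives direct-runoff ordinates: 0.0, 14.3, 75.1, 123.5, 90.2, 65.9, 48.1, 35.1, 25.7, 18.7, 0.0 cfs.
The maximum is 123.5 cfs, occurring at the reading for t = 6 h.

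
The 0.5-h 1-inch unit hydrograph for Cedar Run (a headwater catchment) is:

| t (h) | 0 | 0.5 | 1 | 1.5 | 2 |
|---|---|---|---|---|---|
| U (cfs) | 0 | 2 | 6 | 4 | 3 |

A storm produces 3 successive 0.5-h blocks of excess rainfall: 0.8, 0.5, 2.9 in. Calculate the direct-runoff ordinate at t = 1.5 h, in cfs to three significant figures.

By discrete convolution, Q_j = Σ (P_i / 1 in) · U_{j−i}.
At t = 1.5 h (j=3): Q = (0.8/1)·4 + (0.5/1)·6 + (2.9/1)·2 = 12.0 cfs.

Q ≈ 12.0 cfs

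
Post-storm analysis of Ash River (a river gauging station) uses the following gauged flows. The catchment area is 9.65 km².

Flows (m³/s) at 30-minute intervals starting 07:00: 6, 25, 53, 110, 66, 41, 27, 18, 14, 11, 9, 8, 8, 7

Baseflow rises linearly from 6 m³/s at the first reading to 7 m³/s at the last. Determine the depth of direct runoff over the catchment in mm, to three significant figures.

d ≈ 58.2 mm

Direct runoff: 0.00, 18.92, 46.85, 103.77, 59.69, 34.62, 20.54, 11.46, 7.38, 4.31, 2.23, 1.15, 1.08, 0.00 m³/s; ΣQ_DR = 312.0 m³/s.
V = ΣQ_DR · Δt = 312.0 × 1800 s = 5.616 × 10^5 m³.
Over A = 9.65 km², depth = V / A = 58.2 mm.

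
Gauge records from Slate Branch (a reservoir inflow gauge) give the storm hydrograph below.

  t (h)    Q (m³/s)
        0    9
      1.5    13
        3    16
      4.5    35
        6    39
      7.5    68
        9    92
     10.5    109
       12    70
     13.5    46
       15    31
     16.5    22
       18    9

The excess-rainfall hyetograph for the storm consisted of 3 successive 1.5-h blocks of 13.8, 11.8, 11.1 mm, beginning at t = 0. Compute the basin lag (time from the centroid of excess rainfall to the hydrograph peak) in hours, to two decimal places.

t_L ≈ 8.36 h

Centroid of excess rainfall: t_c = Σ P_i·t̄_i / ΣP_i = 2.1396 h (block centres at 0.75, 2.25, 3.75 h).
Hydrograph peak occurs at t = 10.5 h, so basin lag t_L = 10.5 − 2.1396 = 8.36 h.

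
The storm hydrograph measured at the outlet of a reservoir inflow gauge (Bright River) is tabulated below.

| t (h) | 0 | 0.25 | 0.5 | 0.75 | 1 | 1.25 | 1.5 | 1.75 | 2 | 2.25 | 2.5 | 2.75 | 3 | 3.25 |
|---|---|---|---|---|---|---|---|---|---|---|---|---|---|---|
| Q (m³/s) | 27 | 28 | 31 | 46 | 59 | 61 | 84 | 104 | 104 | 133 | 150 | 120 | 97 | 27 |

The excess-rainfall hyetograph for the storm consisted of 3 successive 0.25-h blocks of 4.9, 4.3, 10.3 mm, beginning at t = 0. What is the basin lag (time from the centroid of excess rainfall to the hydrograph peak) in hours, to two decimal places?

Centroid of excess rainfall: t_c = Σ P_i·t̄_i / ΣP_i = 0.4442 h (block centres at 0.125, 0.375, 0.625 h).
Hydrograph peak occurs at t = 2.5 h, so basin lag t_L = 2.5 − 0.4442 = 2.06 h.

t_L ≈ 2.06 h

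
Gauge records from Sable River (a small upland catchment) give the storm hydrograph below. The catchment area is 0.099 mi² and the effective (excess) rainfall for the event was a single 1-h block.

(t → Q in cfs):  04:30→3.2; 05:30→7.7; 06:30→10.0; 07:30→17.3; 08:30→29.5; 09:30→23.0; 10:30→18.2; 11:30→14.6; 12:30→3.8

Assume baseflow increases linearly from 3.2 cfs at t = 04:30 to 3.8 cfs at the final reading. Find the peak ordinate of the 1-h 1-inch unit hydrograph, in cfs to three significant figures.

U_p ≈ 17.3 cfs

Direct runoff: 0.00, 4.42, 6.65, 13.88, 26.00, 19.43, 14.55, 10.88, 0.00 cfs; ΣQ_DR = 95.80 cfs, peak = 26.00 cfs.
Runoff depth d = ΣQ_DR·Δt / A = 95.80 × 3600 / (0.099 mi²) = 1.499 in.
The 1-inch UH is the DRH scaled by (1 in)/d, so U_p = 26.00 × 1/1.499 = 17.3 cfs.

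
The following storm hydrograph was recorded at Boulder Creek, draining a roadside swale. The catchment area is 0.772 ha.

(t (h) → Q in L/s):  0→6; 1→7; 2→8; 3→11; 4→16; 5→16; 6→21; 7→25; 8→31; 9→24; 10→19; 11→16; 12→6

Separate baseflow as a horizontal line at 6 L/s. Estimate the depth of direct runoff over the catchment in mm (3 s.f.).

d ≈ 59.7 mm

Direct runoff: 0.0, 1.0, 2.0, 5.0, 10.0, 10.0, 15.0, 19.0, 25.0, 18.0, 13.0, 10.0, 0.0 L/s; ΣQ_DR = 128.0 L/s.
V = ΣQ_DR · Δt = 128.0 × 3600 s = 4.608 × 10^5 L.
Over A = 0.772 ha, depth = V / A = 59.7 mm.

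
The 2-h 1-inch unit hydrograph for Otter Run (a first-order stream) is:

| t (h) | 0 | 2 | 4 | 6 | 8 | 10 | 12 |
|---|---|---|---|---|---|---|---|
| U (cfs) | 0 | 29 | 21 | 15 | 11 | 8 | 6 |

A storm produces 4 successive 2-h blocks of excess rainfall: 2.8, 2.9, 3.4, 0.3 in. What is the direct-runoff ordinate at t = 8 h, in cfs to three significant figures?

Q ≈ 154 cfs

By discrete convolution, Q_j = Σ (P_i / 1 in) · U_{j−i}.
At t = 8 h (j=4): Q = (2.8/1)·11 + (2.9/1)·15 + (3.4/1)·21 + (0.3/1)·29 = 154 cfs.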